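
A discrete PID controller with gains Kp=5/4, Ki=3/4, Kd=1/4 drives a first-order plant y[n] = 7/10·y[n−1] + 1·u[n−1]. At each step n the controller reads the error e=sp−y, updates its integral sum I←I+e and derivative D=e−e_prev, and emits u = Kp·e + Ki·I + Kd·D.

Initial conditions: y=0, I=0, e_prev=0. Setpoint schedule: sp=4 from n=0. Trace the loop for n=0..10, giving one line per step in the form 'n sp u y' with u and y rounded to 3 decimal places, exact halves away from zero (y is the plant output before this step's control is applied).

(exact arithmetic carried between steps; '≈' marks a value shown rounded to 6 d.p. or computed from one; I and e_prev carry over from the previous line; the table rounds u and y to 3 d.p., halves away from zero)
n=0: y=0, sp=4, e=sp−y=4; I=4, D=e−e_prev=4; u=5/4·4+3/4·4+1/4·4=9; next y=7/10·0+1·9=9
n=1: y=9, sp=4, e=sp−y=-5; I=-1, D=e−e_prev=-9; u=5/4·(-5)+3/4·(-1)+1/4·(-9)=-9.25; next y=7/10·9+1·(-9.25)=-2.95
n=2: y=-2.95, sp=4, e=sp−y=6.95; I=5.95, D=e−e_prev=11.95; u=5/4·6.95+3/4·5.95+1/4·11.95=16.1375; next y=7/10·(-2.95)+1·16.1375=14.0725
n=3: y=14.0725, sp=4, e=sp−y=-10.0725; I=-4.1225, D=e−e_prev=-17.0225; u=5/4·(-10.0725)+3/4·(-4.1225)+1/4·(-17.0225)=-19.938125; next y=7/10·14.0725+1·(-19.938125)=-10.087375
n=4: y=-10.087375, sp=4, e=sp−y=14.087375; I=9.964875, D=e−e_prev=24.159875; u=5/4·14.087375+3/4·9.964875+1/4·24.159875≈31.122844; next y=7/10·(-10.087375)+1·31.122844≈24.061681
n=5: y≈24.061681, sp=4, e=sp−y≈-20.061681; I≈-10.096806, D=e−e_prev≈-34.149056; u=5/4·(-20.061681)+3/4·(-10.096806)+1/4·(-34.149056)≈-41.186970; next y=7/10·24.061681+1·(-41.186970)≈-24.343793
n=6: y≈-24.343793, sp=4, e=sp−y≈28.343793; I≈18.246987, D=e−e_prev≈48.405475; u=5/4·28.343793+3/4·18.246987+1/4·48.405475≈61.216351; next y=7/10·(-24.343793)+1·61.216351≈44.175695
n=7: y≈44.175695, sp=4, e=sp−y≈-40.175695; I≈-21.928708, D=e−e_prev≈-68.519489; u=5/4·(-40.175695)+3/4·(-21.928708)+1/4·(-68.519489)≈-83.796023; next y=7/10·44.175695+1·(-83.796023)≈-52.873036
n=8: y≈-52.873036, sp=4, e=sp−y≈56.873036; I≈34.944328, D=e−e_prev≈97.048731; u=5/4·56.873036+3/4·34.944328+1/4·97.048731≈121.561723; next y=7/10·(-52.873036)+1·121.561723≈84.550598
n=9: y≈84.550598, sp=4, e=sp−y≈-80.550598; I≈-45.606271, D=e−e_prev≈-137.423634; u=5/4·(-80.550598)+3/4·(-45.606271)+1/4·(-137.423634)≈-169.248860; next y=7/10·84.550598+1·(-169.248860)≈-110.063441
n=10: y≈-110.063441, sp=4, e=sp−y≈114.063441; I≈68.457170, D=e−e_prev≈194.614039; u=5/4·114.063441+3/4·68.457170+1/4·194.614039≈242.575688; next y=7/10·(-110.063441)+1·242.575688≈165.531280

0 4 9.000 0.000
1 4 -9.250 9.000
2 4 16.138 -2.950
3 4 -19.938 14.073
4 4 31.123 -10.087
5 4 -41.187 24.062
6 4 61.216 -24.344
7 4 -83.796 44.176
8 4 121.562 -52.873
9 4 -169.249 84.551
10 4 242.576 -110.063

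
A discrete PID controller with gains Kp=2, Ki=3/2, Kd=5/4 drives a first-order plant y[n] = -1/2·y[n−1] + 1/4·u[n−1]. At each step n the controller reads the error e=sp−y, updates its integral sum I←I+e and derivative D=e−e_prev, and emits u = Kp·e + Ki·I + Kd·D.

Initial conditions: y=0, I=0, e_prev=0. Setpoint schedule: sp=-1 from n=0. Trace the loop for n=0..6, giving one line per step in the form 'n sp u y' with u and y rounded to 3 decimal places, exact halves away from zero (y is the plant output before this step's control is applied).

(exact arithmetic carried between steps; '≈' marks a value shown rounded to 6 d.p. or computed from one; I and e_prev carry over from the previous line; the table rounds u and y to 3 d.p., halves away from zero)
n=0: y=0, sp=-1, e=sp−y=-1; I=-1, D=e−e_prev=-1; u=2·(-1)+3/2·(-1)+5/4·(-1)=-4.75; next y=-1/2·0+1/4·(-4.75)=-1.1875
n=1: y=-1.1875, sp=-1, e=sp−y=0.1875; I=-0.8125, D=e−e_prev=1.1875; u=2·0.1875+3/2·(-0.8125)+5/4·1.1875=0.640625; next y=-1/2·(-1.1875)+1/4·0.640625≈0.753906
n=2: y≈0.753906, sp=-1, e=sp−y≈-1.753906; I≈-2.566406, D=e−e_prev≈-1.941406; u=2·(-1.753906)+3/2·(-2.566406)+5/4·(-1.941406)≈-9.784180; next y=-1/2·0.753906+1/4·(-9.784180)≈-2.822998
n=3: y≈-2.822998, sp=-1, e=sp−y≈1.822998; I≈-0.743408, D=e−e_prev≈3.576904; u=2·1.822998+3/2·(-0.743408)+5/4·3.576904≈7.002014; next y=-1/2·(-2.822998)+1/4·7.002014≈3.162003
n=4: y≈3.162003, sp=-1, e=sp−y≈-4.162003; I≈-4.905411, D=e−e_prev≈-5.985001; u=2·(-4.162003)+3/2·(-4.905411)+5/4·(-5.985001)≈-23.163372; next y=-1/2·3.162003+1/4·(-23.163372)≈-7.371844
n=5: y≈-7.371844, sp=-1, e=sp−y≈6.371844; I≈1.466434, D=e−e_prev≈10.533847; u=2·6.371844+3/2·1.466434+5/4·10.533847≈28.110647; next y=-1/2·(-7.371844)+1/4·28.110647≈10.713584
n=6: y≈10.713584, sp=-1, e=sp−y≈-11.713584; I≈-10.247150, D=e−e_prev≈-18.085428; u=2·(-11.713584)+3/2·(-10.247150)+5/4·(-18.085428)≈-61.404679; next y=-1/2·10.713584+1/4·(-61.404679)≈-20.707962

0 -1 -4.750 0.000
1 -1 0.641 -1.188
2 -1 -9.784 0.754
3 -1 7.002 -2.823
4 -1 -23.163 3.162
5 -1 28.111 -7.372
6 -1 -61.405 10.714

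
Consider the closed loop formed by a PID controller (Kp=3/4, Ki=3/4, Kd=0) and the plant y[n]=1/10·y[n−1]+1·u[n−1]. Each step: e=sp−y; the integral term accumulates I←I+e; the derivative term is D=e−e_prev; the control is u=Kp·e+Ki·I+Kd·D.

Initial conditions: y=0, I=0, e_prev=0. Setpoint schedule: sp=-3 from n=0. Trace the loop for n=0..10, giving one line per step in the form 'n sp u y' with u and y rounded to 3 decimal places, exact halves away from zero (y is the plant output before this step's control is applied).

0 -3 -4.500 0.000
1 -3 0.000 -4.500
2 -3 -4.950 -0.450
3 -3 -0.045 -4.995
4 -3 -5.225 -0.545
5 -3 0.036 -5.279
6 -3 -5.435 -0.492
7 -3 0.172 -5.484
8 -3 -5.627 -0.376
9 -3 0.338 -5.664
10 -3 -5.817 -0.229

(exact arithmetic carried between steps; '≈' marks a value shown rounded to 6 d.p. or computed from one; I and e_prev carry over from the previous line; the table rounds u and y to 3 d.p., halves away from zero)
n=0: y=0, sp=-3, e=sp−y=-3; I=-3, D=e−e_prev=-3; u=3/4·(-3)+3/4·(-3)+0·(-3)=-4.5; next y=1/10·0+1·(-4.5)=-4.5
n=1: y=-4.5, sp=-3, e=sp−y=1.5; I=-1.5, D=e−e_prev=4.5; u=3/4·1.5+3/4·(-1.5)+0·4.5=0; next y=1/10·(-4.5)+1·0=-0.45
n=2: y=-0.45, sp=-3, e=sp−y=-2.55; I=-4.05, D=e−e_prev=-4.05; u=3/4·(-2.55)+3/4·(-4.05)+0·(-4.05)=-4.95; next y=1/10·(-0.45)+1·(-4.95)=-4.995
n=3: y=-4.995, sp=-3, e=sp−y=1.995; I=-2.055, D=e−e_prev=4.545; u=3/4·1.995+3/4·(-2.055)+0·4.545=-0.045; next y=1/10·(-4.995)+1·(-0.045)=-0.5445
n=4: y=-0.5445, sp=-3, e=sp−y=-2.4555; I=-4.5105, D=e−e_prev=-4.4505; u=3/4·(-2.4555)+3/4·(-4.5105)+0·(-4.4505)=-5.2245; next y=1/10·(-0.5445)+1·(-5.2245)=-5.27895
n=5: y=-5.27895, sp=-3, e=sp−y=2.27895; I=-2.23155, D=e−e_prev=4.73445; u=3/4·2.27895+3/4·(-2.23155)+0·4.73445=0.03555; next y=1/10·(-5.27895)+1·0.03555=-0.492345
n=6: y=-0.492345, sp=-3, e=sp−y=-2.507655; I=-4.739205, D=e−e_prev=-4.786605; u=3/4·(-2.507655)+3/4·(-4.739205)+0·(-4.786605)=-5.435145; next y=1/10·(-0.492345)+1·(-5.435145)≈-5.484380
n=7: y≈-5.484380, sp=-3, e=sp−y≈2.484380; I≈-2.254826, D=e−e_prev≈4.992035; u=3/4·2.484380+3/4·(-2.254826)+0·4.992035≈0.172166; next y=1/10·(-5.484380)+1·0.172166≈-0.376272
n=8: y≈-0.376272, sp=-3, e=sp−y≈-2.623728; I≈-4.878553, D=e−e_prev≈-5.108107; u=3/4·(-2.623728)+3/4·(-4.878553)+0·(-5.108107)≈-5.626710; next y=1/10·(-0.376272)+1·(-5.626710)≈-5.664338
n=9: y≈-5.664338, sp=-3, e=sp−y≈2.664338; I≈-2.214215, D=e−e_prev≈5.288065; u=3/4·2.664338+3/4·(-2.214215)+0·5.288065≈0.337592; next y=1/10·(-5.664338)+1·0.337592≈-0.228842
n=10: y≈-0.228842, sp=-3, e=sp−y≈-2.771158; I≈-4.985373, D=e−e_prev≈-5.435496; u=3/4·(-2.771158)+3/4·(-4.985373)+0·(-5.435496)≈-5.817398; next y=1/10·(-0.228842)+1·(-5.817398)≈-5.840283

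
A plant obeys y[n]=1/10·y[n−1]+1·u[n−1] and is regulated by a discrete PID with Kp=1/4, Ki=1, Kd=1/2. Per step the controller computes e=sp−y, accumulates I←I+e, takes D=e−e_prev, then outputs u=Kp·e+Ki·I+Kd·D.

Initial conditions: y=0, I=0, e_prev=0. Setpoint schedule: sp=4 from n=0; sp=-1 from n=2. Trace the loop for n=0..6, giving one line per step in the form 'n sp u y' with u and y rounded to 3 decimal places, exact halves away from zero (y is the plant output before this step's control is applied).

(exact arithmetic carried between steps; '≈' marks a value shown rounded to 6 d.p. or computed from one; I and e_prev carry over from the previous line; the table rounds u and y to 3 d.p., halves away from zero)
n=0: y=0, sp=4, e=sp−y=4; I=4, D=e−e_prev=4; u=1/4·4+1·4+1/2·4=7; next y=1/10·0+1·7=7
n=1: y=7, sp=4, e=sp−y=-3; I=1, D=e−e_prev=-7; u=1/4·(-3)+1·1+1/2·(-7)=-3.25; next y=1/10·7+1·(-3.25)=-2.55
n=2: y=-2.55, sp=-1, e=sp−y=1.55; I=2.55, D=e−e_prev=4.55; u=1/4·1.55+1·2.55+1/2·4.55=5.2125; next y=1/10·(-2.55)+1·5.2125=4.9575
n=3: y=4.9575, sp=-1, e=sp−y=-5.9575; I=-3.4075, D=e−e_prev=-7.5075; u=1/4·(-5.9575)+1·(-3.4075)+1/2·(-7.5075)=-8.650625; next y=1/10·4.9575+1·(-8.650625)=-8.154875
n=4: y=-8.154875, sp=-1, e=sp−y=7.154875; I=3.747375, D=e−e_prev=13.112375; u=1/4·7.154875+1·3.747375+1/2·13.112375≈12.092281; next y=1/10·(-8.154875)+1·12.092281≈11.276794
n=5: y≈11.276794, sp=-1, e=sp−y≈-12.276794; I≈-8.529419, D=e−e_prev≈-19.431669; u=1/4·(-12.276794)+1·(-8.529419)+1/2·(-19.431669)≈-21.314452; next y=1/10·11.276794+1·(-21.314452)≈-20.186772
n=6: y≈-20.186772, sp=-1, e=sp−y≈19.186772; I≈10.657353, D=e−e_prev≈31.463566; u=1/4·19.186772+1·10.657353+1/2·31.463566≈31.185829; next y=1/10·(-20.186772)+1·31.185829≈29.167152

0 4 7.000 0.000
1 4 -3.250 7.000
2 -1 5.213 -2.550
3 -1 -8.651 4.958
4 -1 12.092 -8.155
5 -1 -21.314 11.277
6 -1 31.186 -20.187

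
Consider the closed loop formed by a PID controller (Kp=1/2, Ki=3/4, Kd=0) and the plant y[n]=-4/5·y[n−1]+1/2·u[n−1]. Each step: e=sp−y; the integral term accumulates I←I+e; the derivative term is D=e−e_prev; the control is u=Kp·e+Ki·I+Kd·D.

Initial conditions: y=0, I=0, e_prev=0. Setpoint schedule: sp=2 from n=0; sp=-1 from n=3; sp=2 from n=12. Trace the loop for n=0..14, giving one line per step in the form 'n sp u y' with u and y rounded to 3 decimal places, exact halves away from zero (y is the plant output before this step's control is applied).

(exact arithmetic carried between steps; '≈' marks a value shown rounded to 6 d.p. or computed from one; I and e_prev carry over from the previous line; the table rounds u and y to 3 d.p., halves away from zero)
n=0: y=0, sp=2, e=sp−y=2; I=2, D=e−e_prev=2; u=1/2·2+3/4·2+0·2=2.5; next y=-4/5·0+1/2·2.5=1.25
n=1: y=1.25, sp=2, e=sp−y=0.75; I=2.75, D=e−e_prev=-1.25; u=1/2·0.75+3/4·2.75+0·(-1.25)=2.4375; next y=-4/5·1.25+1/2·2.4375=0.21875
n=2: y=0.21875, sp=2, e=sp−y=1.78125; I=4.53125, D=e−e_prev=1.03125; u=1/2·1.78125+3/4·4.53125+0·1.03125≈4.289063; next y=-4/5·0.21875+1/2·4.289063≈1.969531
n=3: y≈1.969531, sp=-1, e=sp−y≈-2.969531; I≈1.561719, D=e−e_prev≈-4.750781; u=1/2·(-2.969531)+3/4·1.561719+0·(-4.750781)≈-0.313477; next y=-4/5·1.969531+1/2·(-0.313477)≈-1.732363
n=4: y≈-1.732363, sp=-1, e=sp−y≈0.732363; I≈2.294082, D=e−e_prev≈3.701895; u=1/2·0.732363+3/4·2.294082+0·3.701895≈2.086743; next y=-4/5·(-1.732363)+1/2·2.086743≈2.429262
n=5: y≈2.429262, sp=-1, e=sp−y≈-3.429262; I≈-1.135180, D=e−e_prev≈-4.161625; u=1/2·(-3.429262)+3/4·(-1.135180)+0·(-4.161625)≈-2.566016; next y=-4/5·2.429262+1/2·(-2.566016)≈-3.226418
n=6: y≈-3.226418, sp=-1, e=sp−y≈2.226418; I≈1.091238, D=e−e_prev≈5.655680; u=1/2·2.226418+3/4·1.091238+0·5.655680≈1.931637; next y=-4/5·(-3.226418)+1/2·1.931637≈3.546953
n=7: y≈3.546953, sp=-1, e=sp−y≈-4.546953; I≈-3.455715, D=e−e_prev≈-6.773371; u=1/2·(-4.546953)+3/4·(-3.455715)+0·(-6.773371)≈-4.865263; next y=-4/5·3.546953+1/2·(-4.865263)≈-5.270194
n=8: y≈-5.270194, sp=-1, e=sp−y≈4.270194; I≈0.814479, D=e−e_prev≈8.817147; u=1/2·4.270194+3/4·0.814479+0·8.817147≈2.745956; next y=-4/5·(-5.270194)+1/2·2.745956≈5.589133
n=9: y≈5.589133, sp=-1, e=sp−y≈-6.589133; I≈-5.774654, D=e−e_prev≈-10.859327; u=1/2·(-6.589133)+3/4·(-5.774654)+0·(-10.859327)≈-7.625557; next y=-4/5·5.589133+1/2·(-7.625557)≈-8.284085
n=10: y≈-8.284085, sp=-1, e=sp−y≈7.284085; I≈1.509431, D=e−e_prev≈13.873218; u=1/2·7.284085+3/4·1.509431+0·13.873218≈4.774115; next y=-4/5·(-8.284085)+1/2·4.774115≈9.014326
n=11: y≈9.014326, sp=-1, e=sp−y≈-10.014326; I≈-8.504895, D=e−e_prev≈-17.298411; u=1/2·(-10.014326)+3/4·(-8.504895)+0·(-17.298411)≈-11.385834; next y=-4/5·9.014326+1/2·(-11.385834)≈-12.904378
n=12: y≈-12.904378, sp=2, e=sp−y≈14.904378; I≈6.399483, D=e−e_prev≈24.918703; u=1/2·14.904378+3/4·6.399483+0·24.918703≈12.251801; next y=-4/5·(-12.904378)+1/2·12.251801≈16.449402
n=13: y≈16.449402, sp=2, e=sp−y≈-14.449402; I≈-8.049920, D=e−e_prev≈-29.353780; u=1/2·(-14.449402)+3/4·(-8.049920)+0·(-29.353780)≈-13.262141; next y=-4/5·16.449402+1/2·(-13.262141)≈-19.790593
n=14: y≈-19.790593, sp=2, e=sp−y≈21.790593; I≈13.740673, D=e−e_prev≈36.239995; u=1/2·21.790593+3/4·13.740673+0·36.239995≈21.200801; next y=-4/5·(-19.790593)+1/2·21.200801≈26.432874

0 2 2.500 0.000
1 2 2.438 1.250
2 2 4.289 0.219
3 -1 -0.313 1.970
4 -1 2.087 -1.732
5 -1 -2.566 2.429
6 -1 1.932 -3.226
7 -1 -4.865 3.547
8 -1 2.746 -5.270
9 -1 -7.626 5.589
10 -1 4.774 -8.284
11 -1 -11.386 9.014
12 2 12.252 -12.904
13 2 -13.262 16.449
14 2 21.201 -19.791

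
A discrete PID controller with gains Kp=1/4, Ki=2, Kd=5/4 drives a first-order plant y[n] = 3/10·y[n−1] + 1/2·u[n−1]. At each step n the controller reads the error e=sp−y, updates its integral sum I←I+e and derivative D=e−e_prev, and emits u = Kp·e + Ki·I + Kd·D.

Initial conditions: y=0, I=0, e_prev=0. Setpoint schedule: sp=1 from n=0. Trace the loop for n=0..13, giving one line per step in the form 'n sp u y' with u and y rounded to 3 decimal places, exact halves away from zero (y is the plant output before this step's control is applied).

0 1 3.500 0.000
1 1 -1.875 1.750
2 1 6.381 -0.413
3 1 -5.675 3.067
4 1 11.985 -1.917
5 1 -14.082 5.417
6 1 24.168 -5.416
7 1 -32.104 10.459
8 1 50.629 -12.914
9 1 -71.000 21.440
10 1 107.841 -29.068
11 1 -155.096 45.200
12 1 231.498 -63.988
13 1 -336.903 96.552

(exact arithmetic carried between steps; '≈' marks a value shown rounded to 6 d.p. or computed from one; I and e_prev carry over from the previous line; the table rounds u and y to 3 d.p., halves away from zero)
n=0: y=0, sp=1, e=sp−y=1; I=1, D=e−e_prev=1; u=1/4·1+2·1+5/4·1=3.5; next y=3/10·0+1/2·3.5=1.75
n=1: y=1.75, sp=1, e=sp−y=-0.75; I=0.25, D=e−e_prev=-1.75; u=1/4·(-0.75)+2·0.25+5/4·(-1.75)=-1.875; next y=3/10·1.75+1/2·(-1.875)=-0.4125
n=2: y=-0.4125, sp=1, e=sp−y=1.4125; I=1.6625, D=e−e_prev=2.1625; u=1/4·1.4125+2·1.6625+5/4·2.1625=6.38125; next y=3/10·(-0.4125)+1/2·6.38125=3.066875
n=3: y=3.066875, sp=1, e=sp−y=-2.066875; I=-0.404375, D=e−e_prev=-3.479375; u=1/4·(-2.066875)+2·(-0.404375)+5/4·(-3.479375)≈-5.674688; next y=3/10·3.066875+1/2·(-5.674688)≈-1.917281
n=4: y≈-1.917281, sp=1, e=sp−y≈2.917281; I≈2.512906, D=e−e_prev≈4.984156; u=1/4·2.917281+2·2.512906+5/4·4.984156≈11.985328; next y=3/10·(-1.917281)+1/2·11.985328≈5.417480
n=5: y≈5.417480, sp=1, e=sp−y≈-4.417480; I≈-1.904573, D=e−e_prev≈-7.334761; u=1/4·(-4.417480)+2·(-1.904573)+5/4·(-7.334761)≈-14.081968; next y=3/10·5.417480+1/2·(-14.081968)≈-5.415740
n=6: y≈-5.415740, sp=1, e=sp−y≈6.415740; I≈4.511167, D=e−e_prev≈10.833220; u=1/4·6.415740+2·4.511167+5/4·10.833220≈24.167793; next y=3/10·(-5.415740)+1/2·24.167793≈10.459174
n=7: y≈10.459174, sp=1, e=sp−y≈-9.459174; I≈-4.948008, D=e−e_prev≈-15.874915; u=1/4·(-9.459174)+2·(-4.948008)+5/4·(-15.874915)≈-32.104452; next y=3/10·10.459174+1/2·(-32.104452)≈-12.914474
n=8: y≈-12.914474, sp=1, e=sp−y≈13.914474; I≈8.966466, D=e−e_prev≈23.373648; u=1/4·13.914474+2·8.966466+5/4·23.373648≈50.628611; next y=3/10·(-12.914474)+1/2·50.628611≈21.439963
n=9: y≈21.439963, sp=1, e=sp−y≈-20.439963; I≈-11.473497, D=e−e_prev≈-34.354437; u=1/4·(-20.439963)+2·(-11.473497)+5/4·(-34.354437)≈-71.000032; next y=3/10·21.439963+1/2·(-71.000032)≈-29.068027
n=10: y≈-29.068027, sp=1, e=sp−y≈30.068027; I≈18.594530, D=e−e_prev≈50.507990; u=1/4·30.068027+2·18.594530+5/4·50.507990≈107.841054; next y=3/10·(-29.068027)+1/2·107.841054≈45.200119
n=11: y≈45.200119, sp=1, e=sp−y≈-44.200119; I≈-25.605589, D=e−e_prev≈-74.268146; u=1/4·(-44.200119)+2·(-25.605589)+5/4·(-74.268146)≈-155.096391; next y=3/10·45.200119+1/2·(-155.096391)≈-63.988160
n=12: y≈-63.988160, sp=1, e=sp−y≈64.988160; I≈39.382570, D=e−e_prev≈109.188279; u=1/4·64.988160+2·39.382570+5/4·109.188279≈231.497529; next y=3/10·(-63.988160)+1/2·231.497529≈96.552317
n=13: y≈96.552317, sp=1, e=sp−y≈-95.552317; I≈-56.169746, D=e−e_prev≈-160.540476; u=1/4·(-95.552317)+2·(-56.169746)+5/4·(-160.540476)≈-336.903167; next y=3/10·96.552317+1/2·(-336.903167)≈-139.485889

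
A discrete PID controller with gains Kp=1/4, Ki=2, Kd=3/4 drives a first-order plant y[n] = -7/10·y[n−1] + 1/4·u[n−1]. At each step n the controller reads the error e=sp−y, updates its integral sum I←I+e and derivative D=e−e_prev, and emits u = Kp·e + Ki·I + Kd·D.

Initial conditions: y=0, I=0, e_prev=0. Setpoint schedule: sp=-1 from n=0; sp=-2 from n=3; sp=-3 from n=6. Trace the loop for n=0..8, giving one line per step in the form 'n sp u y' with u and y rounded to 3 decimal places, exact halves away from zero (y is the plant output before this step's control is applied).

(exact arithmetic carried between steps; '≈' marks a value shown rounded to 6 d.p. or computed from one; I and e_prev carry over from the previous line; the table rounds u and y to 3 d.p., halves away from zero)
n=0: y=0, sp=-1, e=sp−y=-1; I=-1, D=e−e_prev=-1; u=1/4·(-1)+2·(-1)+3/4·(-1)=-3; next y=-7/10·0+1/4·(-3)=-0.75
n=1: y=-0.75, sp=-1, e=sp−y=-0.25; I=-1.25, D=e−e_prev=0.75; u=1/4·(-0.25)+2·(-1.25)+3/4·0.75=-2; next y=-7/10·(-0.75)+1/4·(-2)=0.025
n=2: y=0.025, sp=-1, e=sp−y=-1.025; I=-2.275, D=e−e_prev=-0.775; u=1/4·(-1.025)+2·(-2.275)+3/4·(-0.775)=-5.3875; next y=-7/10·0.025+1/4·(-5.3875)=-1.364375
n=3: y=-1.364375, sp=-2, e=sp−y=-0.635625; I=-2.910625, D=e−e_prev=0.389375; u=1/4·(-0.635625)+2·(-2.910625)+3/4·0.389375=-5.688125; next y=-7/10·(-1.364375)+1/4·(-5.688125)≈-0.466969
n=4: y≈-0.466969, sp=-2, e=sp−y≈-1.533031; I≈-4.443656, D=e−e_prev≈-0.897406; u=1/4·(-1.533031)+2·(-4.443656)+3/4·(-0.897406)≈-9.943625; next y=-7/10·(-0.466969)+1/4·(-9.943625)≈-2.159028
n=5: y≈-2.159028, sp=-2, e=sp−y≈0.159028; I≈-4.284628, D=e−e_prev≈1.692059; u=1/4·0.159028+2·(-4.284628)+3/4·1.692059≈-7.260455; next y=-7/10·(-2.159028)+1/4·(-7.260455)≈-0.303794
n=6: y≈-0.303794, sp=-3, e=sp−y≈-2.696206; I≈-6.980834, D=e−e_prev≈-2.855234; u=1/4·(-2.696206)+2·(-6.980834)+3/4·(-2.855234)≈-16.777145; next y=-7/10·(-0.303794)+1/4·(-16.777145)≈-3.981631
n=7: y≈-3.981631, sp=-3, e=sp−y≈0.981631; I≈-5.999204, D=e−e_prev≈3.677837; u=1/4·0.981631+2·(-5.999204)+3/4·3.677837≈-8.994622; next y=-7/10·(-3.981631)+1/4·(-8.994622)≈0.538486
n=8: y≈0.538486, sp=-3, e=sp−y≈-3.538486; I≈-9.537689, D=e−e_prev≈-4.520116; u=1/4·(-3.538486)+2·(-9.537689)+3/4·(-4.520116)≈-23.350088; next y=-7/10·0.538486+1/4·(-23.350088)≈-6.214462

0 -1 -3.000 0.000
1 -1 -2.000 -0.750
2 -1 -5.388 0.025
3 -2 -5.688 -1.364
4 -2 -9.944 -0.467
5 -2 -7.260 -2.159
6 -3 -16.777 -0.304
7 -3 -8.995 -3.982
8 -3 -23.350 0.538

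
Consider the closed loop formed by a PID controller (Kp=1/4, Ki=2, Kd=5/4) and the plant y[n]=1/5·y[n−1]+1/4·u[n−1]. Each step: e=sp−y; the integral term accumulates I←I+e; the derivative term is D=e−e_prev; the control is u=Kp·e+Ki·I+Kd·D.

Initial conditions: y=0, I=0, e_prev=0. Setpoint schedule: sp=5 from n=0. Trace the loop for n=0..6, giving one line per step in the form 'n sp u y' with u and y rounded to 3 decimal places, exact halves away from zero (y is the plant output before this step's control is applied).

(exact arithmetic carried between steps; '≈' marks a value shown rounded to 6 d.p. or computed from one; I and e_prev carry over from the previous line; the table rounds u and y to 3 d.p., halves away from zero)
n=0: y=0, sp=5, e=sp−y=5; I=5, D=e−e_prev=5; u=1/4·5+2·5+5/4·5=17.5; next y=1/5·0+1/4·17.5=4.375
n=1: y=4.375, sp=5, e=sp−y=0.625; I=5.625, D=e−e_prev=-4.375; u=1/4·0.625+2·5.625+5/4·(-4.375)=5.9375; next y=1/5·4.375+1/4·5.9375=2.359375
n=2: y=2.359375, sp=5, e=sp−y=2.640625; I=8.265625, D=e−e_prev=2.015625; u=1/4·2.640625+2·8.265625+5/4·2.015625≈19.710938; next y=1/5·2.359375+1/4·19.710938≈5.399609
n=3: y≈5.399609, sp=5, e=sp−y≈-0.399609; I≈7.866016, D=e−e_prev≈-3.040234; u=1/4·(-0.399609)+2·7.866016+5/4·(-3.040234)≈11.831836; next y=1/5·5.399609+1/4·11.831836≈4.037881
n=4: y≈4.037881, sp=5, e=sp−y≈0.962119; I≈8.828135, D=e−e_prev≈1.361729; u=1/4·0.962119+2·8.828135+5/4·1.361729≈19.598960; next y=1/5·4.037881+1/4·19.598960≈5.707316
n=5: y≈5.707316, sp=5, e=sp−y≈-0.707316; I≈8.120819, D=e−e_prev≈-1.669435; u=1/4·(-0.707316)+2·8.120819+5/4·(-1.669435)≈13.978014; next y=1/5·5.707316+1/4·13.978014≈4.635967
n=6: y≈4.635967, sp=5, e=sp−y≈0.364033; I≈8.484852, D=e−e_prev≈1.071349; u=1/4·0.364033+2·8.484852+5/4·1.071349≈18.399899; next y=1/5·4.635967+1/4·18.399899≈5.527168

0 5 17.500 0.000
1 5 5.938 4.375
2 5 19.711 2.359
3 5 11.832 5.400
4 5 19.599 4.038
5 5 13.978 5.707
6 5 18.400 4.636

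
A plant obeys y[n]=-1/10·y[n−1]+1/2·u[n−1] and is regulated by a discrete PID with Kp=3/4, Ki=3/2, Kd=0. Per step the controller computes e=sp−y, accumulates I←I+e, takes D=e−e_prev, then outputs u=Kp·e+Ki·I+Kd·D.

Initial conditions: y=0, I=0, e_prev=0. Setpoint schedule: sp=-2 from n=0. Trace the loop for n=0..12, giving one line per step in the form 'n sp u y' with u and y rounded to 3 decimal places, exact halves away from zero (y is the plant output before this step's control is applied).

(exact arithmetic carried between steps; '≈' marks a value shown rounded to 6 d.p. or computed from one; I and e_prev carry over from the previous line; the table rounds u and y to 3 d.p., halves away from zero)
n=0: y=0, sp=-2, e=sp−y=-2; I=-2, D=e−e_prev=-2; u=3/4·(-2)+3/2·(-2)+0·(-2)=-4.5; next y=-1/10·0+1/2·(-4.5)=-2.25
n=1: y=-2.25, sp=-2, e=sp−y=0.25; I=-1.75, D=e−e_prev=2.25; u=3/4·0.25+3/2·(-1.75)+0·2.25=-2.4375; next y=-1/10·(-2.25)+1/2·(-2.4375)=-0.99375
n=2: y=-0.99375, sp=-2, e=sp−y=-1.00625; I=-2.75625, D=e−e_prev=-1.25625; u=3/4·(-1.00625)+3/2·(-2.75625)+0·(-1.25625)≈-4.889063; next y=-1/10·(-0.99375)+1/2·(-4.889063)≈-2.345156
n=3: y≈-2.345156, sp=-2, e=sp−y≈0.345156; I≈-2.411094, D=e−e_prev≈1.351406; u=3/4·0.345156+3/2·(-2.411094)+0·1.351406≈-3.357773; next y=-1/10·(-2.345156)+1/2·(-3.357773)≈-1.444371
n=4: y≈-1.444371, sp=-2, e=sp−y≈-0.555629; I≈-2.966723, D=e−e_prev≈-0.900785; u=3/4·(-0.555629)+3/2·(-2.966723)+0·(-0.900785)≈-4.866806; next y=-1/10·(-1.444371)+1/2·(-4.866806)≈-2.288966
n=5: y≈-2.288966, sp=-2, e=sp−y≈0.288966; I≈-2.677757, D=e−e_prev≈0.844595; u=3/4·0.288966+3/2·(-2.677757)+0·0.844595≈-3.799911; next y=-1/10·(-2.288966)+1/2·(-3.799911)≈-1.671059
n=6: y≈-1.671059, sp=-2, e=sp−y≈-0.328941; I≈-3.006698, D=e−e_prev≈-0.617907; u=3/4·(-0.328941)+3/2·(-3.006698)+0·(-0.617907)≈-4.756753; next y=-1/10·(-1.671059)+1/2·(-4.756753)≈-2.211270
n=7: y≈-2.211270, sp=-2, e=sp−y≈0.211270; I≈-2.795428, D=e−e_prev≈0.540211; u=3/4·0.211270+3/2·(-2.795428)+0·0.540211≈-4.034688; next y=-1/10·(-2.211270)+1/2·(-4.034688)≈-1.796217
n=8: y≈-1.796217, sp=-2, e=sp−y≈-0.203783; I≈-2.999210, D=e−e_prev≈-0.415053; u=3/4·(-0.203783)+3/2·(-2.999210)+0·(-0.415053)≈-4.651653; next y=-1/10·(-1.796217)+1/2·(-4.651653)≈-2.146205
n=9: y≈-2.146205, sp=-2, e=sp−y≈0.146205; I≈-2.853006, D=e−e_prev≈0.349987; u=3/4·0.146205+3/2·(-2.853006)+0·0.349987≈-4.169855; next y=-1/10·(-2.146205)+1/2·(-4.169855)≈-1.870307
n=10: y≈-1.870307, sp=-2, e=sp−y≈-0.129693; I≈-2.982699, D=e−e_prev≈-0.275897; u=3/4·(-0.129693)+3/2·(-2.982699)+0·(-0.275897)≈-4.571318; next y=-1/10·(-1.870307)+1/2·(-4.571318)≈-2.098628
n=11: y≈-2.098628, sp=-2, e=sp−y≈0.098628; I≈-2.884071, D=e−e_prev≈0.228321; u=3/4·0.098628+3/2·(-2.884071)+0·0.228321≈-4.252135; next y=-1/10·(-2.098628)+1/2·(-4.252135)≈-1.916205
n=12: y≈-1.916205, sp=-2, e=sp−y≈-0.083795; I≈-2.967866, D=e−e_prev≈-0.182424; u=3/4·(-0.083795)+3/2·(-2.967866)+0·(-0.182424)≈-4.514646; next y=-1/10·(-1.916205)+1/2·(-4.514646)≈-2.065702

0 -2 -4.500 0.000
1 -2 -2.438 -2.250
2 -2 -4.889 -0.994
3 -2 -3.358 -2.345
4 -2 -4.867 -1.444
5 -2 -3.800 -2.289
6 -2 -4.757 -1.671
7 -2 -4.035 -2.211
8 -2 -4.652 -1.796
9 -2 -4.170 -2.146
10 -2 -4.571 -1.870
11 -2 -4.252 -2.099
12 -2 -4.515 -1.916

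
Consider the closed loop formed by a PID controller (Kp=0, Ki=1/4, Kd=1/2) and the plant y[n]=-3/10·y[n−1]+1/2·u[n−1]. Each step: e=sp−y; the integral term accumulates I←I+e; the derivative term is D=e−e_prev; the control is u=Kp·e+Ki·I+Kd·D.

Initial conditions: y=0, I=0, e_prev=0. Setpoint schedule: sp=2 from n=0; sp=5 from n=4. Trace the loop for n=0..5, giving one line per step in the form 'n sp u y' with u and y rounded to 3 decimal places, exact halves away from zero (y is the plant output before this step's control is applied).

0 2 1.500 0.000
1 2 0.438 0.750
2 2 1.692 -0.006
3 2 1.175 0.848
4 5 4.526 0.333
5 5 2.563 2.163

(exact arithmetic carried between steps; '≈' marks a value shown rounded to 6 d.p. or computed from one; I and e_prev carry over from the previous line; the table rounds u and y to 3 d.p., halves away from zero)
n=0: y=0, sp=2, e=sp−y=2; I=2, D=e−e_prev=2; u=0·2+1/4·2+1/2·2=1.5; next y=-3/10·0+1/2·1.5=0.75
n=1: y=0.75, sp=2, e=sp−y=1.25; I=3.25, D=e−e_prev=-0.75; u=0·1.25+1/4·3.25+1/2·(-0.75)=0.4375; next y=-3/10·0.75+1/2·0.4375=-0.00625
n=2: y=-0.00625, sp=2, e=sp−y=2.00625; I=5.25625, D=e−e_prev=0.75625; u=0·2.00625+1/4·5.25625+1/2·0.75625≈1.692188; next y=-3/10·(-0.00625)+1/2·1.692188≈0.847969
n=3: y≈0.847969, sp=2, e=sp−y≈1.152031; I≈6.408281, D=e−e_prev≈-0.854219; u=0·1.152031+1/4·6.408281+1/2·(-0.854219)≈1.174961; next y=-3/10·0.847969+1/2·1.174961≈0.333090
n=4: y≈0.333090, sp=5, e=sp−y≈4.666910; I≈11.075191, D=e−e_prev≈3.514879; u=0·4.666910+1/4·11.075191+1/2·3.514879≈4.526237; next y=-3/10·0.333090+1/2·4.526237≈2.163192
n=5: y≈2.163192, sp=5, e=sp−y≈2.836808; I≈13.912000, D=e−e_prev≈-1.830102; u=0·2.836808+1/4·13.912000+1/2·(-1.830102)≈2.562949; next y=-3/10·2.163192+1/2·2.562949≈0.632517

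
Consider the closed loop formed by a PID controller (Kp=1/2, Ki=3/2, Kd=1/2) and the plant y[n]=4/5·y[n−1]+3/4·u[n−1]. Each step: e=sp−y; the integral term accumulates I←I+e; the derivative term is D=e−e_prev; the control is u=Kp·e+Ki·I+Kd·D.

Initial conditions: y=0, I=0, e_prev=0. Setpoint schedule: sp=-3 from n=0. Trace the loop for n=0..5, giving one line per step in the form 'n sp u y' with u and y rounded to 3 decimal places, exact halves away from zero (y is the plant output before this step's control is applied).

(exact arithmetic carried between steps; '≈' marks a value shown rounded to 6 d.p. or computed from one; I and e_prev carry over from the previous line; the table rounds u and y to 3 d.p., halves away from zero)
n=0: y=0, sp=-3, e=sp−y=-3; I=-3, D=e−e_prev=-3; u=1/2·(-3)+3/2·(-3)+1/2·(-3)=-7.5; next y=4/5·0+3/4·(-7.5)=-5.625
n=1: y=-5.625, sp=-3, e=sp−y=2.625; I=-0.375, D=e−e_prev=5.625; u=1/2·2.625+3/2·(-0.375)+1/2·5.625=3.5625; next y=4/5·(-5.625)+3/4·3.5625=-1.828125
n=2: y=-1.828125, sp=-3, e=sp−y=-1.171875; I=-1.546875, D=e−e_prev=-3.796875; u=1/2·(-1.171875)+3/2·(-1.546875)+1/2·(-3.796875)≈-4.804688; next y=4/5·(-1.828125)+3/4·(-4.804688)≈-5.066016
n=3: y≈-5.066016, sp=-3, e=sp−y≈2.066016; I≈0.519141, D=e−e_prev≈3.237891; u=1/2·2.066016+3/2·0.519141+1/2·3.237891≈3.430664; next y=4/5·(-5.066016)+3/4·3.430664≈-1.479814
n=4: y≈-1.479814, sp=-3, e=sp−y≈-1.520186; I≈-1.001045, D=e−e_prev≈-3.586201; u=1/2·(-1.520186)+3/2·(-1.001045)+1/2·(-3.586201)≈-4.054761; next y=4/5·(-1.479814)+3/4·(-4.054761)≈-4.224922
n=5: y≈-4.224922, sp=-3, e=sp−y≈1.224922; I≈0.223877, D=e−e_prev≈2.745108; u=1/2·1.224922+3/2·0.223877+1/2·2.745108≈2.320831; next y=4/5·(-4.224922)+3/4·2.320831≈-1.639315

0 -3 -7.500 0.000
1 -3 3.563 -5.625
2 -3 -4.805 -1.828
3 -3 3.431 -5.066
4 -3 -4.055 -1.480
5 -3 2.321 -4.225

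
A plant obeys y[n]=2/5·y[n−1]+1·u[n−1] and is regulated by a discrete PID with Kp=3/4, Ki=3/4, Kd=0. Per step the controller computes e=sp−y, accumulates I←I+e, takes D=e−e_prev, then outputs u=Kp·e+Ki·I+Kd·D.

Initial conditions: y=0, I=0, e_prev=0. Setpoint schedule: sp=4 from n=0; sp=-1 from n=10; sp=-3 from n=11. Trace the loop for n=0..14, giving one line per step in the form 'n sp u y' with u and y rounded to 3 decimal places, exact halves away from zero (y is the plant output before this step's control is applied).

0 4 6.000 0.000
1 4 0.000 6.000
2 4 3.900 2.400
3 4 1.410 4.860
4 4 3.024 3.354
5 4 1.991 4.366
6 4 2.659 3.737
7 4 2.231 4.154
8 4 2.508 3.893
9 4 2.330 4.065
10 -1 -5.055 3.956
11 -3 -0.629 -3.473
12 -3 -2.456 -2.018
13 -3 -1.324 -3.264
14 -3 -2.077 -2.630

(exact arithmetic carried between steps; '≈' marks a value shown rounded to 6 d.p. or computed from one; I and e_prev carry over from the previous line; the table rounds u and y to 3 d.p., halves away from zero)
n=0: y=0, sp=4, e=sp−y=4; I=4, D=e−e_prev=4; u=3/4·4+3/4·4+0·4=6; next y=2/5·0+1·6=6
n=1: y=6, sp=4, e=sp−y=-2; I=2, D=e−e_prev=-6; u=3/4·(-2)+3/4·2+0·(-6)=0; next y=2/5·6+1·0=2.4
n=2: y=2.4, sp=4, e=sp−y=1.6; I=3.6, D=e−e_prev=3.6; u=3/4·1.6+3/4·3.6+0·3.6=3.9; next y=2/5·2.4+1·3.9=4.86
n=3: y=4.86, sp=4, e=sp−y=-0.86; I=2.74, D=e−e_prev=-2.46; u=3/4·(-0.86)+3/4·2.74+0·(-2.46)=1.41; next y=2/5·4.86+1·1.41=3.354
n=4: y=3.354, sp=4, e=sp−y=0.646; I=3.386, D=e−e_prev=1.506; u=3/4·0.646+3/4·3.386+0·1.506=3.024; next y=2/5·3.354+1·3.024=4.3656
n=5: y=4.3656, sp=4, e=sp−y=-0.3656; I=3.0204, D=e−e_prev=-1.0116; u=3/4·(-0.3656)+3/4·3.0204+0·(-1.0116)=1.9911; next y=2/5·4.3656+1·1.9911=3.73734
n=6: y=3.73734, sp=4, e=sp−y=0.26266; I=3.28306, D=e−e_prev=0.62826; u=3/4·0.26266+3/4·3.28306+0·0.62826=2.65929; next y=2/5·3.73734+1·2.65929=4.154226
n=7: y=4.154226, sp=4, e=sp−y=-0.154226; I=3.128834, D=e−e_prev=-0.416886; u=3/4·(-0.154226)+3/4·3.128834+0·(-0.416886)=2.230956; next y=2/5·4.154226+1·2.230956≈3.892646
n=8: y≈3.892646, sp=4, e=sp−y≈0.107354; I≈3.236188, D=e−e_prev≈0.261580; u=3/4·0.107354+3/4·3.236188+0·0.261580≈2.507656; next y=2/5·3.892646+1·2.507656≈4.064714
n=9: y≈4.064714, sp=4, e=sp−y≈-0.064714; I≈3.171473, D=e−e_prev≈-0.172068; u=3/4·(-0.064714)+3/4·3.171473+0·(-0.172068)≈2.330069; next y=2/5·4.064714+1·2.330069≈3.955955
n=10: y≈3.955955, sp=-1, e=sp−y≈-4.955955; I≈-1.784482, D=e−e_prev≈-4.891240; u=3/4·(-4.955955)+3/4·(-1.784482)+0·(-4.891240)≈-5.055327; next y=2/5·3.955955+1·(-5.055327)≈-3.472945
n=11: y≈-3.472945, sp=-3, e=sp−y≈0.472945; I≈-1.311536, D=e−e_prev≈5.428900; u=3/4·0.472945+3/4·(-1.311536)+0·5.428900≈-0.628943; next y=2/5·(-3.472945)+1·(-0.628943)≈-2.018121
n=12: y≈-2.018121, sp=-3, e=sp−y≈-0.981879; I≈-2.293415, D=e−e_prev≈-1.454824; u=3/4·(-0.981879)+3/4·(-2.293415)+0·(-1.454824)≈-2.456470; next y=2/5·(-2.018121)+1·(-2.456470)≈-3.263719
n=13: y≈-3.263719, sp=-3, e=sp−y≈0.263719; I≈-2.029696, D=e−e_prev≈1.245597; u=3/4·0.263719+3/4·(-2.029696)+0·1.245597≈-1.324483; next y=2/5·(-3.263719)+1·(-1.324483)≈-2.629971
n=14: y≈-2.629971, sp=-3, e=sp−y≈-0.370029; I≈-2.399726, D=e−e_prev≈-0.633748; u=3/4·(-0.370029)+3/4·(-2.399726)+0·(-0.633748)≈-2.077316; next y=2/5·(-2.629971)+1·(-2.077316)≈-3.129305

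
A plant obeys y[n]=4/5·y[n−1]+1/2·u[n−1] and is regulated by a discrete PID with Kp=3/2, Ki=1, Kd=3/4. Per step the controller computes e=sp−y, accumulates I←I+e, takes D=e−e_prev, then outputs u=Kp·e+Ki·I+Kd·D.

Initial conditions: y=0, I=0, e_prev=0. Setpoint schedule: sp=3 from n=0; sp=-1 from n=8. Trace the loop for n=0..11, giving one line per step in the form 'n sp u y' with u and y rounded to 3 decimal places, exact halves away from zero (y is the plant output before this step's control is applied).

0 3 9.750 0.000
1 3 -5.344 4.875
2 3 8.290 1.228
3 3 -5.346 5.127
4 3 7.471 1.429
5 3 -4.944 4.879
6 3 6.970 1.431
7 3 -4.443 4.630
8 -1 -6.445 1.483
9 -1 3.149 -2.036
10 -1 -4.894 -0.055
11 -1 3.564 -2.491

(exact arithmetic carried between steps; '≈' marks a value shown rounded to 6 d.p. or computed from one; I and e_prev carry over from the previous line; the table rounds u and y to 3 d.p., halves away from zero)
n=0: y=0, sp=3, e=sp−y=3; I=3, D=e−e_prev=3; u=3/2·3+1·3+3/4·3=9.75; next y=4/5·0+1/2·9.75=4.875
n=1: y=4.875, sp=3, e=sp−y=-1.875; I=1.125, D=e−e_prev=-4.875; u=3/2·(-1.875)+1·1.125+3/4·(-4.875)=-5.34375; next y=4/5·4.875+1/2·(-5.34375)=1.228125
n=2: y=1.228125, sp=3, e=sp−y=1.771875; I=2.896875, D=e−e_prev=3.646875; u=3/2·1.771875+1·2.896875+3/4·3.646875≈8.289844; next y=4/5·1.228125+1/2·8.289844≈5.127422
n=3: y≈5.127422, sp=3, e=sp−y≈-2.127422; I≈0.769453, D=e−e_prev≈-3.899297; u=3/2·(-2.127422)+1·0.769453+3/4·(-3.899297)≈-5.346152; next y=4/5·5.127422+1/2·(-5.346152)≈1.428861
n=4: y≈1.428861, sp=3, e=sp−y≈1.571139; I≈2.340592, D=e−e_prev≈3.698561; u=3/2·1.571139+1·2.340592+3/4·3.698561≈7.471220; next y=4/5·1.428861+1/2·7.471220≈4.878699
n=5: y≈4.878699, sp=3, e=sp−y≈-1.878699; I≈0.461893, D=e−e_prev≈-3.449838; u=3/2·(-1.878699)+1·0.461893+3/4·(-3.449838)≈-4.943535; next y=4/5·4.878699+1/2·(-4.943535)≈1.431192
n=6: y≈1.431192, sp=3, e=sp−y≈1.568808; I≈2.030701, D=e−e_prev≈3.447507; u=3/2·1.568808+1·2.030701+3/4·3.447507≈6.969543; next y=4/5·1.431192+1/2·6.969543≈4.629725
n=7: y≈4.629725, sp=3, e=sp−y≈-1.629725; I≈0.400976, D=e−e_prev≈-3.198533; u=3/2·(-1.629725)+1·0.400976+3/4·(-3.198533)≈-4.442512; next y=4/5·4.629725+1/2·(-4.442512)≈1.482524
n=8: y≈1.482524, sp=-1, e=sp−y≈-2.482524; I≈-2.081549, D=e−e_prev≈-0.852799; u=3/2·(-2.482524)+1·(-2.081549)+3/4·(-0.852799)≈-6.444934; next y=4/5·1.482524+1/2·(-6.444934)≈-2.036448
n=9: y≈-2.036448, sp=-1, e=sp−y≈1.036448; I≈-1.045101, D=e−e_prev≈3.518972; u=3/2·1.036448+1·(-1.045101)+3/4·3.518972≈3.148800; next y=4/5·(-2.036448)+1/2·3.148800≈-0.054758
n=10: y≈-0.054758, sp=-1, e=sp−y≈-0.945242; I≈-1.990343, D=e−e_prev≈-1.981689; u=3/2·(-0.945242)+1·(-1.990343)+3/4·(-1.981689)≈-4.894472; next y=4/5·(-0.054758)+1/2·(-4.894472)≈-2.491043
n=11: y≈-2.491043, sp=-1, e=sp−y≈1.491043; I≈-0.499300, D=e−e_prev≈2.436284; u=3/2·1.491043+1·(-0.499300)+3/4·2.436284≈3.564478; next y=4/5·(-2.491043)+1/2·3.564478≈-0.210595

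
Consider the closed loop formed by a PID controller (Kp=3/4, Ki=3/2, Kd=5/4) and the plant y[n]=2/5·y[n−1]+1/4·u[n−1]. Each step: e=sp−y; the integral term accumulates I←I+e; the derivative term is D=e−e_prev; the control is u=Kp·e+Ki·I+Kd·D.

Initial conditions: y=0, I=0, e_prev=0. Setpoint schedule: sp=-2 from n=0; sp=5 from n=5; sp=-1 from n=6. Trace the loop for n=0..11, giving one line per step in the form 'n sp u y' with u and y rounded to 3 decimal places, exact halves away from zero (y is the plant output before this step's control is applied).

(exact arithmetic carried between steps; '≈' marks a value shown rounded to 6 d.p. or computed from one; I and e_prev carry over from the previous line; the table rounds u and y to 3 d.p., halves away from zero)
n=0: y=0, sp=-2, e=sp−y=-2; I=-2, D=e−e_prev=-2; u=3/4·(-2)+3/2·(-2)+5/4·(-2)=-7; next y=2/5·0+1/4·(-7)=-1.75
n=1: y=-1.75, sp=-2, e=sp−y=-0.25; I=-2.25, D=e−e_prev=1.75; u=3/4·(-0.25)+3/2·(-2.25)+5/4·1.75=-1.375; next y=2/5·(-1.75)+1/4·(-1.375)=-1.04375
n=2: y=-1.04375, sp=-2, e=sp−y=-0.95625; I=-3.20625, D=e−e_prev=-0.70625; u=3/4·(-0.95625)+3/2·(-3.20625)+5/4·(-0.70625)=-6.409375; next y=2/5·(-1.04375)+1/4·(-6.409375)≈-2.019844
n=3: y≈-2.019844, sp=-2, e=sp−y≈0.019844; I≈-3.186406, D=e−e_prev≈0.976094; u=3/4·0.019844+3/2·(-3.186406)+5/4·0.976094≈-3.544609; next y=2/5·(-2.019844)+1/4·(-3.544609)≈-1.694090
n=4: y≈-1.694090, sp=-2, e=sp−y≈-0.305910; I≈-3.492316, D=e−e_prev≈-0.325754; u=3/4·(-0.305910)+3/2·(-3.492316)+5/4·(-0.325754)≈-5.875100; next y=2/5·(-1.694090)+1/4·(-5.875100)≈-2.146411
n=5: y≈-2.146411, sp=5, e=sp−y≈7.146411; I≈3.654094, D=e−e_prev≈7.452321; u=3/4·7.146411+3/2·3.654094+5/4·7.452321≈20.156351; next y=2/5·(-2.146411)+1/4·20.156351≈4.180523
n=6: y≈4.180523, sp=-1, e=sp−y≈-5.180523; I≈-1.526429, D=e−e_prev≈-12.326934; u=3/4·(-5.180523)+3/2·(-1.526429)+5/4·(-12.326934)≈-21.583704; next y=2/5·4.180523+1/4·(-21.583704)≈-3.723717
n=7: y≈-3.723717, sp=-1, e=sp−y≈2.723717; I≈1.197288, D=e−e_prev≈7.904240; u=3/4·2.723717+3/2·1.197288+5/4·7.904240≈13.719019; next y=2/5·(-3.723717)+1/4·13.719019≈1.940268
n=8: y≈1.940268, sp=-1, e=sp−y≈-2.940268; I≈-1.742980, D=e−e_prev≈-5.663985; u=3/4·(-2.940268)+3/2·(-1.742980)+5/4·(-5.663985)≈-11.899653; next y=2/5·1.940268+1/4·(-11.899653)≈-2.198806
n=9: y≈-2.198806, sp=-1, e=sp−y≈1.198806; I≈-0.544175, D=e−e_prev≈4.139074; u=3/4·1.198806+3/2·(-0.544175)+5/4·4.139074≈5.256685; next y=2/5·(-2.198806)+1/4·5.256685≈0.434649
n=10: y≈0.434649, sp=-1, e=sp−y≈-1.434649; I≈-1.978823, D=e−e_prev≈-2.633455; u=3/4·(-1.434649)+3/2·(-1.978823)+5/4·(-2.633455)≈-7.336040; next y=2/5·0.434649+1/4·(-7.336040)≈-1.660151
n=11: y≈-1.660151, sp=-1, e=sp−y≈0.660151; I≈-1.318673, D=e−e_prev≈2.094799; u=3/4·0.660151+3/2·(-1.318673)+5/4·2.094799≈1.135603; next y=2/5·(-1.660151)+1/4·1.135603≈-0.380160

0 -2 -7.000 0.000
1 -2 -1.375 -1.750
2 -2 -6.409 -1.044
3 -2 -3.545 -2.020
4 -2 -5.875 -1.694
5 5 20.156 -2.146
6 -1 -21.584 4.181
7 -1 13.719 -3.724
8 -1 -11.900 1.940
9 -1 5.257 -2.199
10 -1 -7.336 0.435
11 -1 1.136 -1.660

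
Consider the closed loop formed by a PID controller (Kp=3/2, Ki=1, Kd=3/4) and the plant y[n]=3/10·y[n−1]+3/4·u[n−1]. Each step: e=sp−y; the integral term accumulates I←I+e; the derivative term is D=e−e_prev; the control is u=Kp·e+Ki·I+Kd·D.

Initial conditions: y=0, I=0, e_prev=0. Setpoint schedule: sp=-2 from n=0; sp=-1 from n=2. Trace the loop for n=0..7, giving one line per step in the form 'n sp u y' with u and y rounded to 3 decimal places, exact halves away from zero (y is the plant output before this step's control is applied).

(exact arithmetic carried between steps; '≈' marks a value shown rounded to 6 d.p. or computed from one; I and e_prev carry over from the previous line; the table rounds u and y to 3 d.p., halves away from zero)
n=0: y=0, sp=-2, e=sp−y=-2; I=-2, D=e−e_prev=-2; u=3/2·(-2)+1·(-2)+3/4·(-2)=-6.5; next y=3/10·0+3/4·(-6.5)=-4.875
n=1: y=-4.875, sp=-2, e=sp−y=2.875; I=0.875, D=e−e_prev=4.875; u=3/2·2.875+1·0.875+3/4·4.875=8.84375; next y=3/10·(-4.875)+3/4·8.84375≈5.170313
n=2: y≈5.170313, sp=-1, e=sp−y≈-6.170313; I≈-5.295313, D=e−e_prev≈-9.045313; u=3/2·(-6.170313)+1·(-5.295313)+3/4·(-9.045313)≈-21.334766; next y=3/10·5.170313+3/4·(-21.334766)≈-14.449980
n=3: y≈-14.449980, sp=-1, e=sp−y≈13.449980; I≈8.154668, D=e−e_prev≈19.620293; u=3/2·13.449980+1·8.154668+3/4·19.620293≈43.044858; next y=3/10·(-14.449980)+3/4·43.044858≈27.948650
n=4: y≈27.948650, sp=-1, e=sp−y≈-28.948650; I≈-20.793982, D=e−e_prev≈-42.398630; u=3/2·(-28.948650)+1·(-20.793982)+3/4·(-42.398630)≈-96.015929; next y=3/10·27.948650+3/4·(-96.015929)≈-63.627352
n=5: y≈-63.627352, sp=-1, e=sp−y≈62.627352; I≈41.833370, D=e−e_prev≈91.576001; u=3/2·62.627352+1·41.833370+3/4·91.576001≈204.456399; next y=3/10·(-63.627352)+3/4·204.456399≈134.254093
n=6: y≈134.254093, sp=-1, e=sp−y≈-135.254093; I≈-93.420723, D=e−e_prev≈-197.881445; u=3/2·(-135.254093)+1·(-93.420723)+3/4·(-197.881445)≈-444.712947; next y=3/10·134.254093+3/4·(-444.712947)≈-293.258482
n=7: y≈-293.258482, sp=-1, e=sp−y≈292.258482; I≈198.837759, D=e−e_prev≈427.512576; u=3/2·292.258482+1·198.837759+3/4·427.512576≈957.859915; next y=3/10·(-293.258482)+3/4·957.859915≈630.417391

0 -2 -6.500 0.000
1 -2 8.844 -4.875
2 -1 -21.335 5.170
3 -1 43.045 -14.450
4 -1 -96.016 27.949
5 -1 204.456 -63.627
6 -1 -444.713 134.254
7 -1 957.860 -293.258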